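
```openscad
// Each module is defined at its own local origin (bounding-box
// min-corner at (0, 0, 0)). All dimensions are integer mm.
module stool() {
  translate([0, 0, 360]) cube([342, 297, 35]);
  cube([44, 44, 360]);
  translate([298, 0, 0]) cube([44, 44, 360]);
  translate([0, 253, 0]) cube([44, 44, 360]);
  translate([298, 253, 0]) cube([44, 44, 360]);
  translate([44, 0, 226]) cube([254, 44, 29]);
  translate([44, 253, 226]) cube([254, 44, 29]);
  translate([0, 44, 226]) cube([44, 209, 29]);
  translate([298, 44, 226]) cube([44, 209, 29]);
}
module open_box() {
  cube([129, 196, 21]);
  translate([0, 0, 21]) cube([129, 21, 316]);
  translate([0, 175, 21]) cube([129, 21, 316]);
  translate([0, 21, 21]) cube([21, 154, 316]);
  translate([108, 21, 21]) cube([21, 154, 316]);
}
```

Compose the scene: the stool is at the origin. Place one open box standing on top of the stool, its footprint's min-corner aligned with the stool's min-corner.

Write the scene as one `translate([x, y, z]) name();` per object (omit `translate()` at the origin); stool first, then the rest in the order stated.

stool();
translate([0, 0, 395]) open_box();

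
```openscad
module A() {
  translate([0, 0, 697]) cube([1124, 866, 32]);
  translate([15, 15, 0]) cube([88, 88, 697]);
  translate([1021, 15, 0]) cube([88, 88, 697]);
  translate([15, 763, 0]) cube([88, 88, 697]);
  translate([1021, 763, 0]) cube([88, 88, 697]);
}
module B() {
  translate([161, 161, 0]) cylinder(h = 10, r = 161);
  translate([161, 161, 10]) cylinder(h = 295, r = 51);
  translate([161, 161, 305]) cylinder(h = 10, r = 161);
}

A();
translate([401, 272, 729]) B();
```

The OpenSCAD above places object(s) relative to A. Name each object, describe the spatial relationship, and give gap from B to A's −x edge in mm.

The spool's min-x is at 401; the table's min-x is 0; gap = 401 mm.

A is a table. B is a spool. The spool is on top of the table, centred. The gap from the spool to the table's −x edge is 401 mm.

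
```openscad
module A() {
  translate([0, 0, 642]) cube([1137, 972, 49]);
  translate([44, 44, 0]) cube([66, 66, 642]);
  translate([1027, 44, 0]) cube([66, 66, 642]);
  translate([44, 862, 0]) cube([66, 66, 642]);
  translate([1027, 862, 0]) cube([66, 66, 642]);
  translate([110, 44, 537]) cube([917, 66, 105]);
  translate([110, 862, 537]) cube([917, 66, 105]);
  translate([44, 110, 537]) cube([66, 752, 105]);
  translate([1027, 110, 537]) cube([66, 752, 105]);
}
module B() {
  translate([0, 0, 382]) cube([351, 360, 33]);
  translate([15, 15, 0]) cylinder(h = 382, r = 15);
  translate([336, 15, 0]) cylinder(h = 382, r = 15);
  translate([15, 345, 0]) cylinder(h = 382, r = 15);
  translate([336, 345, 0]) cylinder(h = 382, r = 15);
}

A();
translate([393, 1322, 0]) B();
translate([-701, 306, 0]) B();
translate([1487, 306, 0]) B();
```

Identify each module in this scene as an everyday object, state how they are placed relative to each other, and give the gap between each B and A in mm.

A is a table. B is a stool. Three stools sit around the table at the +y, −x, +x sides. The gap between each stool and the table is 350 mm.

Each stool's nearest face is 350 mm from the table's bounding box.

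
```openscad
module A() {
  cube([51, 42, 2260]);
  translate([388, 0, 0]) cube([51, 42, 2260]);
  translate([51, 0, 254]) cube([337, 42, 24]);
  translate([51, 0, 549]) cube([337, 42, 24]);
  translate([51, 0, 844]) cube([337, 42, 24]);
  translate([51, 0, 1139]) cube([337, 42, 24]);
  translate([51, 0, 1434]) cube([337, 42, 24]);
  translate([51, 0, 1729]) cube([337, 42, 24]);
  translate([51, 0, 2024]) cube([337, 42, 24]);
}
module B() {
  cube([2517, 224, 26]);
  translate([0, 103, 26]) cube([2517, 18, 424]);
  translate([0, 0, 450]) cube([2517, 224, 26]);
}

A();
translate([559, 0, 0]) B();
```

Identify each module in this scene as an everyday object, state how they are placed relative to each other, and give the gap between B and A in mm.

The I-beam's nearest face is 120 mm from the ladder's +x face.

A is a ladder. B is an I-beam. The I-beam is on the floor beside the ladder on its +x side. The gap between the I-beam and the ladder is 120 mm.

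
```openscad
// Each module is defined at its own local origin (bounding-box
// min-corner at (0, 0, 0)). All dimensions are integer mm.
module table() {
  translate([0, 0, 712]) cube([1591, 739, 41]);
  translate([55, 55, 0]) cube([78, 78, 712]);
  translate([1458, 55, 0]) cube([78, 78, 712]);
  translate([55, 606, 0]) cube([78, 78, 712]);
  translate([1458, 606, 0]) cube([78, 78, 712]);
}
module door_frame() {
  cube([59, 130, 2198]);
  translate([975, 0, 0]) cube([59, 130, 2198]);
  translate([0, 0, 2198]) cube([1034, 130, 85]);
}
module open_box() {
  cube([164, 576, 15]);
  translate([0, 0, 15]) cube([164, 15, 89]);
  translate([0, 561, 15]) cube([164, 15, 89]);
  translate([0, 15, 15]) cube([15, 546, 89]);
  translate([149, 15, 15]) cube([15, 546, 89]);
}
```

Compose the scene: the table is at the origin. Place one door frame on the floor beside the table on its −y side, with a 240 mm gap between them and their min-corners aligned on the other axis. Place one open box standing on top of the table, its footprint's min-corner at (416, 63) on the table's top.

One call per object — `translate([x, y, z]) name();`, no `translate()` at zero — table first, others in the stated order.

table();
translate([0, -370, 0]) door_frame();
translate([416, 63, 753]) open_box();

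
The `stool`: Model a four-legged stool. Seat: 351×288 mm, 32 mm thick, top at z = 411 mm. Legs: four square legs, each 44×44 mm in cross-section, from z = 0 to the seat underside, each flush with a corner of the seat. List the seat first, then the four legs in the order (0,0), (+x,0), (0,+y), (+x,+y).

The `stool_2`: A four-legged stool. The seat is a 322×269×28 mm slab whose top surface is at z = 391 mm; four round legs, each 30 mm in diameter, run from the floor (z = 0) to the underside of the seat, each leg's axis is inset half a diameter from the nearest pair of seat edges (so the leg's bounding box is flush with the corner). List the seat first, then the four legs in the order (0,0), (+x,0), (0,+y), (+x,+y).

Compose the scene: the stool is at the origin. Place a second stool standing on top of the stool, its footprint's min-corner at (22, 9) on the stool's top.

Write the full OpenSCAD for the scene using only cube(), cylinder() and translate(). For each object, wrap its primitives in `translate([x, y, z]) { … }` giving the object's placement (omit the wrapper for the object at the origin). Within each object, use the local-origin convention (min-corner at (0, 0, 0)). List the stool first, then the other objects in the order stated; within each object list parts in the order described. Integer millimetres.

translate([0, 0, 379]) cube([351, 288, 32]);
cube([44, 44, 379]);
translate([307, 0, 0]) cube([44, 44, 379]);
translate([0, 244, 0]) cube([44, 44, 379]);
translate([307, 244, 0]) cube([44, 44, 379]);
translate([22, 9, 411]) {
  translate([0, 0, 363]) cube([322, 269, 28]);
  translate([15, 15, 0]) cylinder(h = 363, r = 15);
  translate([307, 15, 0]) cylinder(h = 363, r = 15);
  translate([15, 254, 0]) cylinder(h = 363, r = 15);
  translate([307, 254, 0]) cylinder(h = 363, r = 15);
}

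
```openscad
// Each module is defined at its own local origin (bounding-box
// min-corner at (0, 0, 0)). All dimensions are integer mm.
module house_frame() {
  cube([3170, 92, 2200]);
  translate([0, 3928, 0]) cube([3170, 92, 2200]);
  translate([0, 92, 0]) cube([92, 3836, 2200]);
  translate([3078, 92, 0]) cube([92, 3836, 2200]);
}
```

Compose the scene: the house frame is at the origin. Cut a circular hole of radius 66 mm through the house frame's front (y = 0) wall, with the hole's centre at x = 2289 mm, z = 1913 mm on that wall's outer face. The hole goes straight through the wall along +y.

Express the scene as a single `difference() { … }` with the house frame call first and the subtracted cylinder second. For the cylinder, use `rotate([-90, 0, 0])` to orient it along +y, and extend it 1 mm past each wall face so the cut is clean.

difference() {
  house_frame();
  translate([2289, -1, 1913]) rotate([-90, 0, 0]) cylinder(h = 94, r = 66);
}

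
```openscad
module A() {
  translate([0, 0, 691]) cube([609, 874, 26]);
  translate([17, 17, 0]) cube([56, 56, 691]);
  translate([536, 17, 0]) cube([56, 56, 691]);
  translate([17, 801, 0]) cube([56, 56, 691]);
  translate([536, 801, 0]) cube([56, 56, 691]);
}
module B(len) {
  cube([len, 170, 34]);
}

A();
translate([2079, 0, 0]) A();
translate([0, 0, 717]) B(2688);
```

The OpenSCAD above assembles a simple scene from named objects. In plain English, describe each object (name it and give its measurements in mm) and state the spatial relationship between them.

A is a rectangular dining table. The top is 609×874×26 mm with its upper surface at z = 717 mm. It stands on four 56×56 mm square legs, each inset 17 mm from the nearest pair of top edges, running from the floor to the underside of the top.

B is a rectangular beam 2688 mm long (x), 170 mm deep (y), 34 mm thick (z).

The beam spans the tops of two tables placed 1470 mm apart, resting at z = 717 mm.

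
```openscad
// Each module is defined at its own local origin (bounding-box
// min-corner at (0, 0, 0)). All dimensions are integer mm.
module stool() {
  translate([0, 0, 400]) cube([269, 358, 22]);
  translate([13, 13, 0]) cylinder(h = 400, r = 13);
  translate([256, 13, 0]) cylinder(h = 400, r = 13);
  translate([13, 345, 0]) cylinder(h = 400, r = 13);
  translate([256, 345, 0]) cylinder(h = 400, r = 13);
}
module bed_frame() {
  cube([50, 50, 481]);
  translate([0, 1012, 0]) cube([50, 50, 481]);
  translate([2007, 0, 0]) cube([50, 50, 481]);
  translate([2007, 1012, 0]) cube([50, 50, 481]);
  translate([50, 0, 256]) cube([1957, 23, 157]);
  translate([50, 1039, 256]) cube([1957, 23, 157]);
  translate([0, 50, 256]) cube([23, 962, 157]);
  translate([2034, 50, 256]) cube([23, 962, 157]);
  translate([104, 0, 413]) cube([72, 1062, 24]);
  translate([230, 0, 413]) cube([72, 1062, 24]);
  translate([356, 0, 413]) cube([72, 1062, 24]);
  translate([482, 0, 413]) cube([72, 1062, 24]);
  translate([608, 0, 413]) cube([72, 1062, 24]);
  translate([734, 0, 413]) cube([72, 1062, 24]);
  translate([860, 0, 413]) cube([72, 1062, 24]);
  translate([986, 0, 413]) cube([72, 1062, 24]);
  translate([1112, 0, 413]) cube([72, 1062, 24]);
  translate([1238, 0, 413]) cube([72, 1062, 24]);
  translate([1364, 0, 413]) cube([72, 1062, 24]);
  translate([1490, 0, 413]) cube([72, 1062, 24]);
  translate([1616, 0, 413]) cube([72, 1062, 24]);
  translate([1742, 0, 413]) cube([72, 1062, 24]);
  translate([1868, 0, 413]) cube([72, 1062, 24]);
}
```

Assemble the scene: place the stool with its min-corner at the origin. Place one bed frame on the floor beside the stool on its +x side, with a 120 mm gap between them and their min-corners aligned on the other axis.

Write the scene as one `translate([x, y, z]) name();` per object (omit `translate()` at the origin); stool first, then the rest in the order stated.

stool();
translate([389, 0, 0]) bed_frame();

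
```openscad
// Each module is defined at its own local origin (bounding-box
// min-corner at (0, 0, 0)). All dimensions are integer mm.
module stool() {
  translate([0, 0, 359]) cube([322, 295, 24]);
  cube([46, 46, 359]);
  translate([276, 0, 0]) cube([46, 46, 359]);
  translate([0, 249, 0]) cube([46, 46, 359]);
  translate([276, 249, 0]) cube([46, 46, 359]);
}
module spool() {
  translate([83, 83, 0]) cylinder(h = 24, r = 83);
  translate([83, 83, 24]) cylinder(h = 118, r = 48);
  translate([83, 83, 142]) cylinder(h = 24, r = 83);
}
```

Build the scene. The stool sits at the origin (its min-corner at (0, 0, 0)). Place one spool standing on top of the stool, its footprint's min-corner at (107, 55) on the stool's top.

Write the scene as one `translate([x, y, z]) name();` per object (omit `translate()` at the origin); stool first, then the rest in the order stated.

stool();
translate([107, 55, 383]) spool();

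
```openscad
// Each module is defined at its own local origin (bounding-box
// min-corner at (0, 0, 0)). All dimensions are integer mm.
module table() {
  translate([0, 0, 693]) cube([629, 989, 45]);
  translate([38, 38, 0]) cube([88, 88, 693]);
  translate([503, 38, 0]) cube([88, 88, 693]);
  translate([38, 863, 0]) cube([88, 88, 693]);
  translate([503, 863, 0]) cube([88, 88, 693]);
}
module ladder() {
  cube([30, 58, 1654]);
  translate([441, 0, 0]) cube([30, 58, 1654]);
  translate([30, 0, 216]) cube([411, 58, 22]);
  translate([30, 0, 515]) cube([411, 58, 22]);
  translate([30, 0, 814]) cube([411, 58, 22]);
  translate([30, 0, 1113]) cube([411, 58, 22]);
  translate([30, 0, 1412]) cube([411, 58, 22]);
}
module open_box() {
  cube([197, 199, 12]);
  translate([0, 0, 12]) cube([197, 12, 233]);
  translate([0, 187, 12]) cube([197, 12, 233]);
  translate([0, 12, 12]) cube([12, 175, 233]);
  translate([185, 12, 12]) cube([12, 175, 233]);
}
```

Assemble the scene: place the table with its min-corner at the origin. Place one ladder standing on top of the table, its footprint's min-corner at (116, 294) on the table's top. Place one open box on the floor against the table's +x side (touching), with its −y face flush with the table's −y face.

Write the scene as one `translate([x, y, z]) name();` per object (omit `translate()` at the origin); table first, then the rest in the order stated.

table();
translate([116, 294, 738]) ladder();
translate([629, 0, 0]) open_box();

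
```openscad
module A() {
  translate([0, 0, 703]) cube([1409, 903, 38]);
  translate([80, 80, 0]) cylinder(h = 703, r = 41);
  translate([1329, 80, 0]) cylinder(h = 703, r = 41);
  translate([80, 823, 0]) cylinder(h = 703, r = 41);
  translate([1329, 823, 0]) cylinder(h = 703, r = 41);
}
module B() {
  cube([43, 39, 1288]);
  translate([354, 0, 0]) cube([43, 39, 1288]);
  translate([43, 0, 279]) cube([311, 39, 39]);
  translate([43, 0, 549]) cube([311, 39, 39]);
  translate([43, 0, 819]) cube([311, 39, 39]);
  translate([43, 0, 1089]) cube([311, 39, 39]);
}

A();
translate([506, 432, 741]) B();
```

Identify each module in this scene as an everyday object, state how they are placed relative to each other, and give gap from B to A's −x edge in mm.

The ladder's min-x is at 506; the table's min-x is 0; gap = 506 mm.

A is a table. B is a ladder. The ladder is on top of the table, centred. The gap from the ladder to the table's −x edge is 506 mm.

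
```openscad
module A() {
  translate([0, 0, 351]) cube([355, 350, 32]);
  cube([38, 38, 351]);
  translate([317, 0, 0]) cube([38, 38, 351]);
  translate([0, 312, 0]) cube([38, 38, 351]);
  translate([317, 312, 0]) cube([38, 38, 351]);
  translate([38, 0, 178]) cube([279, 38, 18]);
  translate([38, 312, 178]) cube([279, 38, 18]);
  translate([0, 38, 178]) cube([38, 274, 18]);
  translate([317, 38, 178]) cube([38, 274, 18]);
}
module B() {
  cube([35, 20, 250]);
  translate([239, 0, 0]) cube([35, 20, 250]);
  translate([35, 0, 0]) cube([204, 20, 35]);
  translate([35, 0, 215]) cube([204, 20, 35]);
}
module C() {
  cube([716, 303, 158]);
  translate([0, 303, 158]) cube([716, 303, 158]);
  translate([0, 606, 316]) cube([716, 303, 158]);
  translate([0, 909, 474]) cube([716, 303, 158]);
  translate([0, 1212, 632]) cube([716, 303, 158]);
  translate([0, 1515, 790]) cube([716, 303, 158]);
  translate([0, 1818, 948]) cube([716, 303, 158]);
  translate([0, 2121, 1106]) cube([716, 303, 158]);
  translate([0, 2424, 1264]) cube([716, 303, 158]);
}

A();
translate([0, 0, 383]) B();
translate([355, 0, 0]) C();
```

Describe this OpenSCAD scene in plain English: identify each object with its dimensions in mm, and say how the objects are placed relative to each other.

A is a simple wooden stool: a rectangular seat 355 mm (x) by 350 mm (y), 32 mm thick, top face at z = 383 mm, on four square legs, each 38×38 mm in cross-section. The legs rest on z = 0, each flush with a corner of the seat. Four stretchers, 38 mm wide and 18 mm tall, connect adjacent legs with their undersides at z = 178 mm, each running between the inner faces of the legs it joins and aligned with the legs' outer faces on the other axis.

B is a rectangular picture frame lying in the x–z plane (depth along y). The opening is 204 mm wide (x) by 180 mm tall (z), surrounded by a border 35 mm wide on all four sides. The frame is 20 mm deep and is made of two full-height vertical stiles with two horizontal rails fitted between them.

C is a straight staircase of 9 solid steps. Each step is 716 mm wide (x), 303 mm deep (y, the going) and 158 mm tall (the rise). The first step rests on the floor; each subsequent step sits one going further in +y and one rise higher in +z, directly behind and above the previous step with no overlap.

The picture frame is on top of the stool. The staircase is against the stool's +x side, with their −y faces flush.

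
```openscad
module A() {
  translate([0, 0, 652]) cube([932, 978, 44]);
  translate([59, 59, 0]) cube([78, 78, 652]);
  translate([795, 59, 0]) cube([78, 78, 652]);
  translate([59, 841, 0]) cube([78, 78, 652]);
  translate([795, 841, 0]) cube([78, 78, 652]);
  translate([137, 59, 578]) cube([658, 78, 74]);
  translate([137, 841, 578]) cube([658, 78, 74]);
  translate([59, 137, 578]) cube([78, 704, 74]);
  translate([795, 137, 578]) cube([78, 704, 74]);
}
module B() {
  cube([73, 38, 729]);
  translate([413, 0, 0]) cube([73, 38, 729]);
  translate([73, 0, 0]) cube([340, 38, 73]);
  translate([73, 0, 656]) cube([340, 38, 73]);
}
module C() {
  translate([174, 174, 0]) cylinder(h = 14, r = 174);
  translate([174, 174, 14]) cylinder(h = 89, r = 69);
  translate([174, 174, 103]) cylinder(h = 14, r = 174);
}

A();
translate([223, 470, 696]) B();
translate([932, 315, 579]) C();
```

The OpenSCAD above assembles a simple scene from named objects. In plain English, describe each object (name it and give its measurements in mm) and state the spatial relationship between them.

A is a table: top 932 mm (x) × 978 mm (y), 44 mm thick, upper face at z = 696 mm, on four 78×78 mm square legs, each inset 59 mm from the nearest pair of top edges, running from z = 0 to the bottom of the top. Four apron rails, 78 mm thick and 74 mm tall, run between adjacent legs with their top edges flush with the underside of the top and their outer faces flush with the legs' outer faces.

B is a picture frame with a 340×583 mm rectangular opening (x by z) and a uniform 73 mm border on every side. Frame depth is 38 mm along y. It is built from two vertical stiles running the full outside height and two horizontal rails spanning the gap between the stiles.

C is a spool: two coaxial disc flanges of radius 174 mm and thickness 14 mm, joined by a core cylinder of radius 69 mm and height 89 mm. The lower flange rests on z = 0 and the three cylinders share a vertical axis.

The picture frame is on top of the table, centred. The spool is beside the table with their tops flush at z = 696.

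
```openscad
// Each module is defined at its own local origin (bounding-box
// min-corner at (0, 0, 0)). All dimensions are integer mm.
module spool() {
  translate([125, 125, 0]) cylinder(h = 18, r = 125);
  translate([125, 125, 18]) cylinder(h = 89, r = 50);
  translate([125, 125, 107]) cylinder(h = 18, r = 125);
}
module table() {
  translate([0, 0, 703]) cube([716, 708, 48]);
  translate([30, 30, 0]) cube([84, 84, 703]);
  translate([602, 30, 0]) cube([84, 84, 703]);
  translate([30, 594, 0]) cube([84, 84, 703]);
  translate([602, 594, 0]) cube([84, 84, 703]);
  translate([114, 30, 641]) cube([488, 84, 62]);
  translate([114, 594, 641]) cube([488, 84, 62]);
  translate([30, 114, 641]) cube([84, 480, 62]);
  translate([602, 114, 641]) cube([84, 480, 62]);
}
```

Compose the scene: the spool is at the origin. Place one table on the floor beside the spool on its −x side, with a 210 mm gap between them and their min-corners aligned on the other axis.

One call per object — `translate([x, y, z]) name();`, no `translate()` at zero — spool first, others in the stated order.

spool();
translate([-926, 0, 0]) table();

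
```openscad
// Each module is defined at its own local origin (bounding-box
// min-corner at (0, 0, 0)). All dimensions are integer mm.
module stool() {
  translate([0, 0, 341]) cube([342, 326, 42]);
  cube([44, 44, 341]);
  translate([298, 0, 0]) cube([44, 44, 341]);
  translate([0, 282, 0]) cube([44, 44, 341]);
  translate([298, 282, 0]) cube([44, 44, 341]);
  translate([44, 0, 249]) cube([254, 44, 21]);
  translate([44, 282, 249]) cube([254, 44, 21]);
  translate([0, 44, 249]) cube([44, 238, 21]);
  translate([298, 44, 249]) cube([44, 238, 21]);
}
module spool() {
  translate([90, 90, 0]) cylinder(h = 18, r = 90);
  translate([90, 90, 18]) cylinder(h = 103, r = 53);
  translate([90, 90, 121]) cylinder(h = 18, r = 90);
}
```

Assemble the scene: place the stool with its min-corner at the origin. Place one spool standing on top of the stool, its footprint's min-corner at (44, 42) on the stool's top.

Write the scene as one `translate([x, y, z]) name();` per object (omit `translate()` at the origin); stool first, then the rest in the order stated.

stool();
translate([44, 42, 383]) spool();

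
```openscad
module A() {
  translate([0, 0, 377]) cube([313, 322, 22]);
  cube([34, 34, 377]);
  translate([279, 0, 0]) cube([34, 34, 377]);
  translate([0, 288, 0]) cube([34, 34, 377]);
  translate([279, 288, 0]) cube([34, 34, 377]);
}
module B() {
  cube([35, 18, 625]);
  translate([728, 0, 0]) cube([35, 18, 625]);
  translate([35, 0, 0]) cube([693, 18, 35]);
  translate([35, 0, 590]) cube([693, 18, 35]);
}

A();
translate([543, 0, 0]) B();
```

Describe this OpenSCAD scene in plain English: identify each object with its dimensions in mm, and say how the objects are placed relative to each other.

A is a four-legged stool. The seat is 313×322 mm, 22 mm thick, top at z = 399 mm. It stands on four square legs, each 34×34 mm in cross-section, from z = 0 to the seat underside, each flush with a corner of the seat.

B is a rectangular picture frame lying in the x–z plane (depth along y). The opening is 693 mm wide (x) by 555 mm tall (z), surrounded by a border 35 mm wide on all four sides. The frame is 18 mm deep and is made of two full-height vertical stiles with two horizontal rails fitted between them.

The picture frame is on the floor beside the stool on its +x side.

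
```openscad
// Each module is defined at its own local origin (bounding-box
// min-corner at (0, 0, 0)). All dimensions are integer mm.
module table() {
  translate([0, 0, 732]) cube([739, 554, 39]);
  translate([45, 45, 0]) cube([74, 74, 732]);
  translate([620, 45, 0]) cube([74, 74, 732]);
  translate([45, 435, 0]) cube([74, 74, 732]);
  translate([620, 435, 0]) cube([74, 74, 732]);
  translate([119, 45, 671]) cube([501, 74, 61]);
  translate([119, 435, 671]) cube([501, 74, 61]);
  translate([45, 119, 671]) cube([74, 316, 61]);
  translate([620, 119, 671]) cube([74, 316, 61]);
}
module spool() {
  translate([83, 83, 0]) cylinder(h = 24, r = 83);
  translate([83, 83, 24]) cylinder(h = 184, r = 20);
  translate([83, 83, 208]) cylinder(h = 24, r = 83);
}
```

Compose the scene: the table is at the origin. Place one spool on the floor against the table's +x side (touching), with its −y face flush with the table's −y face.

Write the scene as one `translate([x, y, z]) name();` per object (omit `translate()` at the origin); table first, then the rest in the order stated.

table();
translate([739, 0, 0]) spool();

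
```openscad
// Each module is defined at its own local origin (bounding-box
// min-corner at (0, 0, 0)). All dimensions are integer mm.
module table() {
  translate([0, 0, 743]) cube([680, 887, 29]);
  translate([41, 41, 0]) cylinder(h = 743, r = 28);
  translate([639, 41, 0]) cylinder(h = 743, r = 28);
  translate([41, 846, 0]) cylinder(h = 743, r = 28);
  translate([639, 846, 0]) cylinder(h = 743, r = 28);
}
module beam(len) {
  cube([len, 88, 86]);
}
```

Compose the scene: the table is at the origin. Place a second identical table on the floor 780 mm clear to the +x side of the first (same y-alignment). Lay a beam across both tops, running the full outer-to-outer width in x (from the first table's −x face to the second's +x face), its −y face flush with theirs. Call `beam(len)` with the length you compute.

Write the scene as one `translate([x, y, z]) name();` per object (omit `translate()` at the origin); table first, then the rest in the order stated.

table();
translate([1460, 0, 0]) table();
translate([0, 0, 772]) beam(2140);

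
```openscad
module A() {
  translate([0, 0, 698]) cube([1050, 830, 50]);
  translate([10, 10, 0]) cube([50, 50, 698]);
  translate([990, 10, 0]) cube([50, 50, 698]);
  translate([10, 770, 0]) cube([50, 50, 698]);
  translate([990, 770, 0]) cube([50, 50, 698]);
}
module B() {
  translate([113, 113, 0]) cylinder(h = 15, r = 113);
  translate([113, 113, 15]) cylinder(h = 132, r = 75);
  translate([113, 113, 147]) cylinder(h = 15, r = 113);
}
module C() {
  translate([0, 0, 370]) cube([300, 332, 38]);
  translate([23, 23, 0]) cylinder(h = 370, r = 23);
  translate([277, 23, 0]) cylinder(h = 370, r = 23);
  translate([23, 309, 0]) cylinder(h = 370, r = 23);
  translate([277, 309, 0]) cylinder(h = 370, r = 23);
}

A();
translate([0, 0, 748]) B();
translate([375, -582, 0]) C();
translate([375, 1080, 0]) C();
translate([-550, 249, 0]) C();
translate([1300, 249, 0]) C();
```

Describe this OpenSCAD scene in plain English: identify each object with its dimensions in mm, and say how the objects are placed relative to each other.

A is a table: top 1050 mm (x) × 830 mm (y), 50 mm thick, upper face at z = 748 mm, on four 50×50 mm square legs, each inset 10 mm from the nearest pair of top edges, running from z = 0 to the bottom of the top.

B is a spool: two coaxial disc flanges of radius 113 mm and thickness 15 mm, joined by a core cylinder of radius 75 mm and height 132 mm. The lower flange rests on z = 0 and the three cylinders share a vertical axis.

C is a simple wooden stool: a rectangular seat 300 mm (x) by 332 mm (y), 38 mm thick, top face at z = 408 mm, on four round legs, each 46 mm in diameter. The legs rest on z = 0, each leg's axis is inset half a diameter from the nearest pair of seat edges (so the leg's bounding box is flush with the corner).

The spool is on top of the table. Four stools sit around the table at the −y, +y, −x, +x sides.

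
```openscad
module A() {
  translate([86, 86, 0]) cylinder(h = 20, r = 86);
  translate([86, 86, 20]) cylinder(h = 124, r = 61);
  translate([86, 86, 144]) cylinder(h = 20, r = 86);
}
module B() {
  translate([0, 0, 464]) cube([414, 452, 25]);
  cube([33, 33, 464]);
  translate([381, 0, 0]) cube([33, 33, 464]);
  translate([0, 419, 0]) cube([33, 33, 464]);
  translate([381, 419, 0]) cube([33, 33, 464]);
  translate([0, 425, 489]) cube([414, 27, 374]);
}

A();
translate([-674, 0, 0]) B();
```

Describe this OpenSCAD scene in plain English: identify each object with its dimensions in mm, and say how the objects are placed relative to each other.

A is a spool: two coaxial disc flanges of radius 86 mm and thickness 20 mm, joined by a core cylinder of radius 61 mm and height 124 mm. The lower flange rests on z = 0 and the three cylinders share a vertical axis.

B is a chair: 414×452 mm seat, 25 mm thick, top at z = 489 mm, on four 33 mm square corner legs flush with the seat edges. A 27 mm thick backrest slab spans the full seat width, extending 374 mm above the seat top, its back face flush with the seat's +y edge.

The chair is on the floor beside the spool on its −x side.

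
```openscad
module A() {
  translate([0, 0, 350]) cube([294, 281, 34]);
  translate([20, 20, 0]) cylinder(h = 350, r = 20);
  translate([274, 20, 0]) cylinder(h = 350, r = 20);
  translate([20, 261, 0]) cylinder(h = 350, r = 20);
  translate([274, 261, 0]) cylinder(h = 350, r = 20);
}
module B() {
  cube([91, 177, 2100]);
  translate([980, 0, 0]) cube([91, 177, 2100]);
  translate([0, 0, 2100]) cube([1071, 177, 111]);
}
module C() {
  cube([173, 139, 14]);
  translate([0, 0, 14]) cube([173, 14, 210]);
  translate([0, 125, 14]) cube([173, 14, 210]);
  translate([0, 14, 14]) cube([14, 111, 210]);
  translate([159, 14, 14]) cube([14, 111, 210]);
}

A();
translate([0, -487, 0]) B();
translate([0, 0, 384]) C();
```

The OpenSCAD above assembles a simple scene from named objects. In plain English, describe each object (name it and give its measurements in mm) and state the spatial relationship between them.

A is a simple wooden stool: a rectangular seat 294 mm (x) by 281 mm (y), 34 mm thick, top face at z = 384 mm, on four round legs, each 40 mm in diameter. The legs rest on z = 0, each leg's axis is inset half a diameter from the nearest pair of seat edges (so the leg's bounding box is flush with the corner).

B is a rectangular door frame: two vertical jambs of 91×177 mm section, 2100 mm tall, with a clear opening 889 mm wide between their inner faces. A header 111 mm tall and 177 mm deep lies on top of the jambs and spans the full outside width.

C is an open-topped rectangular box: outside dimensions 173×139×224 mm, with a uniform wall and base thickness of 14 mm. The base is a full 173×139 slab on the floor; four walls sit on top of the base. The front and back walls (the −y and +y sides) span the full width; the two side walls fit between them.

The door frame is on the floor beside the stool on its −y side. The open box is on top of the stool.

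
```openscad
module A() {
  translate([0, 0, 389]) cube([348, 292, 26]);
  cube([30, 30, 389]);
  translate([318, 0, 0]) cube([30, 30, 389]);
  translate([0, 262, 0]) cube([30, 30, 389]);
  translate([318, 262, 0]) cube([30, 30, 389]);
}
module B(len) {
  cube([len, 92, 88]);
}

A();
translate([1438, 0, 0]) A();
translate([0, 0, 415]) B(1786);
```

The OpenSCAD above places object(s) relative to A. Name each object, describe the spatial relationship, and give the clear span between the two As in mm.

Second stool starts at x = 1438; first ends at x = 348; clear span = 1438 − 348 = 1090 mm.

A is a stool. B is a beam. A beam spans the tops of two stools. The clear span between the two stools is 1090 mm.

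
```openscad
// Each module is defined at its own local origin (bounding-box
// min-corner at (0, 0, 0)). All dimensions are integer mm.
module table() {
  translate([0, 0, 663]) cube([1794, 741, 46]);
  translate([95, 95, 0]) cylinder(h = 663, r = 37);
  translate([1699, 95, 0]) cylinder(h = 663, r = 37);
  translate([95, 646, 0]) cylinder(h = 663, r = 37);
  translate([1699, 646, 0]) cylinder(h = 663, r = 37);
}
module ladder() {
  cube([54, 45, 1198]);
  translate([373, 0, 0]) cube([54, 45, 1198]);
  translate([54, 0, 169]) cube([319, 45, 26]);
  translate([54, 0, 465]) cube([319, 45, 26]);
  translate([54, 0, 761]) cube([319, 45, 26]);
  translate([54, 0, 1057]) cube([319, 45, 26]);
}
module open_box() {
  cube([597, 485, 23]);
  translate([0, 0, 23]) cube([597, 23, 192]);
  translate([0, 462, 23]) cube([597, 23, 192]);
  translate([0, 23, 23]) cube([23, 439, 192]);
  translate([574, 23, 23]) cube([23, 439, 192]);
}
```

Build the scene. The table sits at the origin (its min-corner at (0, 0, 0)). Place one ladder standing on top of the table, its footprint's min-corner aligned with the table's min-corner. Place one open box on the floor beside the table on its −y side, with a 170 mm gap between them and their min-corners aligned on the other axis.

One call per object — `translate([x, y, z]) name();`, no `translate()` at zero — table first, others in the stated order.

table();
translate([0, 0, 709]) ladder();
translate([0, -655, 0]) open_box();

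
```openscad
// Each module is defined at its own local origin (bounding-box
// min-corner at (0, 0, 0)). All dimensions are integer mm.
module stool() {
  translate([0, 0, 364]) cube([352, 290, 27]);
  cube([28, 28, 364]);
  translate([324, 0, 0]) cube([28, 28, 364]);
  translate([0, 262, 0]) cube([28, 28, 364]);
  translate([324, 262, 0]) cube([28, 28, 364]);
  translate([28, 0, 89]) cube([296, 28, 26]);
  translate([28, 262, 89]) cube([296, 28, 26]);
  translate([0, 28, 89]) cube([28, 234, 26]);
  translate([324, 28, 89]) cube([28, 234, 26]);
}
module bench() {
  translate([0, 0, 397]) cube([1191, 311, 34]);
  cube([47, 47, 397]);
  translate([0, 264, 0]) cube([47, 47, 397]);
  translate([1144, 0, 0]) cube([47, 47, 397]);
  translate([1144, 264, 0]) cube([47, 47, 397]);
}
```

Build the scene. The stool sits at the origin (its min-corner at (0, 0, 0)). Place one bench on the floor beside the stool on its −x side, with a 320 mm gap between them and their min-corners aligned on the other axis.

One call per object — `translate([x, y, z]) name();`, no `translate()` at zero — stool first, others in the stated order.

stool();
translate([-1511, 0, 0]) bench();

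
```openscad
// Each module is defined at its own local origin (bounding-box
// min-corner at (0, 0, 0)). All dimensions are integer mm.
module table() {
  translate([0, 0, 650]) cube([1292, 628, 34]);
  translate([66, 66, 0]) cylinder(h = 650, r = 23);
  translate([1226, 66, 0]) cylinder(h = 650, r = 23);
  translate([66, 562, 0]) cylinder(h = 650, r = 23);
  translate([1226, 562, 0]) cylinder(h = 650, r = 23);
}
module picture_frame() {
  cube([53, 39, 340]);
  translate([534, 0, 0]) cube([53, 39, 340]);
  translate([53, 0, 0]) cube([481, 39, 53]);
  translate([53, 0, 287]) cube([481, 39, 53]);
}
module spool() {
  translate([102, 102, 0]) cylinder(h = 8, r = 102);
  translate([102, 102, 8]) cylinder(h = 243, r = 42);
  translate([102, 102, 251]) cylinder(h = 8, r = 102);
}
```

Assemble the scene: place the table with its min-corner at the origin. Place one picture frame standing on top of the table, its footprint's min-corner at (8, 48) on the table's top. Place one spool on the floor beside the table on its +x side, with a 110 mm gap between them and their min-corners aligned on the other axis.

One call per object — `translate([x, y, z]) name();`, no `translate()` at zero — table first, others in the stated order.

table();
translate([8, 48, 684]) picture_frame();
translate([1402, 0, 0]) spool();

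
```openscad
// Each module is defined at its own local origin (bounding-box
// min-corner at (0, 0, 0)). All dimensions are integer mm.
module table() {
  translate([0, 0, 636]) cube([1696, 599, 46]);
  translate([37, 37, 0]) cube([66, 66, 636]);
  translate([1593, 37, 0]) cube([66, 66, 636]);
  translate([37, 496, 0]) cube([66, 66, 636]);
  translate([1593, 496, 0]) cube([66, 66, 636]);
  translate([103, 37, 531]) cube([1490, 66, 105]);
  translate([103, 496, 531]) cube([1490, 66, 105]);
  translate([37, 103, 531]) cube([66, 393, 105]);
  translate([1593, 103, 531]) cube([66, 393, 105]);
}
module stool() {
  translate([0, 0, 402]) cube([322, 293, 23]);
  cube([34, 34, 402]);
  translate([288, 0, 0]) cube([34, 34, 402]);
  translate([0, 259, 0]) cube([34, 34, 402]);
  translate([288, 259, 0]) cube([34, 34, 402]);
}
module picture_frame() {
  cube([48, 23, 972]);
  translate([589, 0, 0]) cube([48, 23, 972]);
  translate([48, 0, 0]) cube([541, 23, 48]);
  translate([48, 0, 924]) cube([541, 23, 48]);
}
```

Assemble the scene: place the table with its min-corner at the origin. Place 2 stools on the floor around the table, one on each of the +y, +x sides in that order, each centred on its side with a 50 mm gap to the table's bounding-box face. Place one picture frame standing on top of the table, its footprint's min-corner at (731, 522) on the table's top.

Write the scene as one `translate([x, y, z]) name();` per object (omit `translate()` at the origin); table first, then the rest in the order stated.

table();
translate([687, 649, 0]) stool();
translate([1746, 153, 0]) stool();
translate([731, 522, 682]) picture_frame();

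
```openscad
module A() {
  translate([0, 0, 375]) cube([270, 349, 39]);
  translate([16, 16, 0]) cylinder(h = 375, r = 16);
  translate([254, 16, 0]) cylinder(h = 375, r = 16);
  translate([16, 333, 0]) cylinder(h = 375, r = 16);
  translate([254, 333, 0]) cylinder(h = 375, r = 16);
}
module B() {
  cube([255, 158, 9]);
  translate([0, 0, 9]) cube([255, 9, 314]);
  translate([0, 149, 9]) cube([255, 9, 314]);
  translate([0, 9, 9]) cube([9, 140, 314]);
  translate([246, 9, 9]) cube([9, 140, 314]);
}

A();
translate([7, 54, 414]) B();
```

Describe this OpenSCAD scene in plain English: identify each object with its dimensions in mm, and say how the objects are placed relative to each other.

A is a simple wooden stool: a rectangular seat 270 mm (x) by 349 mm (y), 39 mm thick, top face at z = 414 mm, on four round legs, each 32 mm in diameter. The legs rest on z = 0, each leg's axis is inset half a diameter from the nearest pair of seat edges (so the leg's bounding box is flush with the corner).

B is an open-topped rectangular box: outside dimensions 255×158×323 mm, with a uniform wall and base thickness of 9 mm. The base is a full 255×158 slab on the floor; four walls sit on top of the base. The front and back walls (the −y and +y sides) span the full width; the two side walls fit between them.

The open box is on top of the stool.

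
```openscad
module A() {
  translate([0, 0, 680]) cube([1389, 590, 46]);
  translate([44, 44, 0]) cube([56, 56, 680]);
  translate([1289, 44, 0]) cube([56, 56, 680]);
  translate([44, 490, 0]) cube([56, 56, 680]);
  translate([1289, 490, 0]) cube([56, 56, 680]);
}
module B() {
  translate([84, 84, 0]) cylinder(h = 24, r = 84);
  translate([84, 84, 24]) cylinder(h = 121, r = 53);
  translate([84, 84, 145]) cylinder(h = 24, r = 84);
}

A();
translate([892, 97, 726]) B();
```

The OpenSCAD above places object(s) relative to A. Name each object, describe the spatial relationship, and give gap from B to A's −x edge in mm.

The spool's min-x is at 892; the table's min-x is 0; gap = 892 mm.

A is a table. B is a spool. The spool is on top of the table. The gap from the spool to the table's −x edge is 892 mm.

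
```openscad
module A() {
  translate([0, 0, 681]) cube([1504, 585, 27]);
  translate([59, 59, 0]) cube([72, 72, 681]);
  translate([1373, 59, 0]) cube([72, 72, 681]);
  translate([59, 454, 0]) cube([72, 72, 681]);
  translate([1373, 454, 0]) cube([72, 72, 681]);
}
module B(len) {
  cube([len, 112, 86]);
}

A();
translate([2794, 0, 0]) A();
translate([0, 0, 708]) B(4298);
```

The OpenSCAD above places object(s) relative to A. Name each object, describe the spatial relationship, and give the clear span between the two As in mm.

Second table starts at x = 2794; first ends at x = 1504; clear span = 2794 − 1504 = 1290 mm.

A is a table. B is a beam. A beam spans the tops of two tables. The clear span between the two tables is 1290 mm.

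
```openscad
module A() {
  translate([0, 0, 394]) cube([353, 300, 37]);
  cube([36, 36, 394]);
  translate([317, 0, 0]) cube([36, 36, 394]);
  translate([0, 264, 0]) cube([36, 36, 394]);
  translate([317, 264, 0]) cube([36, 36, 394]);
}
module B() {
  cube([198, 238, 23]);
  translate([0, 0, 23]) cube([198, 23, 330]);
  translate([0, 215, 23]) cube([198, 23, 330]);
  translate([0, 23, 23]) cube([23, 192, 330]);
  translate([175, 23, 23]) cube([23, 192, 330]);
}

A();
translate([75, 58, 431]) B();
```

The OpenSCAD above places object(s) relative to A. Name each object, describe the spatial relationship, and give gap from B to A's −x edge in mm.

A is a stool. B is an open box. The open box is on top of the stool. The gap from the open box to the stool's −x edge is 75 mm.

The open box's min-x is at 75; the stool's min-x is 0; gap = 75 mm.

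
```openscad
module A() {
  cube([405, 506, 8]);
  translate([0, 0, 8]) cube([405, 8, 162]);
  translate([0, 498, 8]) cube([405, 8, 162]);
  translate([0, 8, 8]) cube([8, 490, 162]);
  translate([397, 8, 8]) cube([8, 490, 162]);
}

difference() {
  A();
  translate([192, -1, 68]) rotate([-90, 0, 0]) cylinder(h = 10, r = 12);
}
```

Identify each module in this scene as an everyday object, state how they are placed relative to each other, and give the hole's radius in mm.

The subtracted cylinder has r = 12 mm.

A is an open box. The open box has a circular hole through its front wall. The hole's radius is 12 mm.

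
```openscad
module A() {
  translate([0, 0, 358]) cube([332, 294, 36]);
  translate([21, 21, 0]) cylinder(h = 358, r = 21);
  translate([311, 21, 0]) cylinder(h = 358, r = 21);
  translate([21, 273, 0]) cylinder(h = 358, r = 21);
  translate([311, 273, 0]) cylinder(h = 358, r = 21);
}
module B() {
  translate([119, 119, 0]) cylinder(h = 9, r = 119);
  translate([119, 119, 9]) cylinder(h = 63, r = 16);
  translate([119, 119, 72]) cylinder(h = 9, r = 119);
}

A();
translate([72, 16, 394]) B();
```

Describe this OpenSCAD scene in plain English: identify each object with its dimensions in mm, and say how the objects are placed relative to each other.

A is a four-legged stool. The seat is a 332×294×36 mm slab whose top surface is at z = 394 mm; four round legs, each 42 mm in diameter, run from the floor (z = 0) to the underside of the seat, each leg's axis is inset half a diameter from the nearest pair of seat edges (so the leg's bounding box is flush with the corner).

B is a spool: two coaxial disc flanges of radius 119 mm and thickness 9 mm, joined by a core cylinder of radius 16 mm and height 63 mm. The lower flange rests on z = 0 and the three cylinders share a vertical axis.

The spool is on top of the stool.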